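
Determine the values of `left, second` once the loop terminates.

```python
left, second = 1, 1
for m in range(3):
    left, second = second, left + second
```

Let's trace through this code step by step.

Initialize: left = 1
Initialize: second = 1
Entering loop: for m in range(3):
After iteration 1: m = 0, left = 1, second = 2
After iteration 2: m = 1, left = 2, second = 3
After iteration 3: m = 2, left = 3, second = 5
Loop ends.

Final answer: 3, 5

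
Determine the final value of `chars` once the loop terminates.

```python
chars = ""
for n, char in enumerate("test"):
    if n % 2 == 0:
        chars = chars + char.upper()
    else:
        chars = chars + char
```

Let's trace through this code step by step.

Initialize: chars = ''
Entering loop: for n, char in enumerate("test"):
After iteration 1: n = 0, char = 't', chars = 'T'
After iteration 2: n = 1, char = 'e', chars = 'Te'
After iteration 3: n = 2, char = 's', chars = 'TeS'
After iteration 4: n = 3, char = 't', chars = 'TeSt'
Loop ends.

Final answer: 'TeSt'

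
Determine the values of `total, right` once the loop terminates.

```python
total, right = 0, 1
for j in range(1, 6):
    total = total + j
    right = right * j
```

Let's trace through this code step by step.

Initialize: total = 0
Initialize: right = 1
Entering loop: for j in range(1, 6):
After iteration 1: j = 1, total = 1, right = 1
After iteration 2: j = 2, total = 3, right = 2
After iteration 3: j = 3, total = 6, right = 6
After iteration 4: j = 4, total = 10, right = 24
After iteration 5: j = 5, total = 15, right = 120
Loop ends.

Final answer: 15, 120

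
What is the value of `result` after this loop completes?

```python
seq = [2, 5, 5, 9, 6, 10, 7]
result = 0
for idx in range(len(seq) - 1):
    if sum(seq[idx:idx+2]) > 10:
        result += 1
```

Let's trace through this code step by step.

Initialize: seq = [2, 5, 5, 9, 6, 10, 7]
Initialize: result = 0
Entering loop: for idx in range(len(seq) - 1):
After iteration 1: idx = 0, result = 0
After iteration 2: idx = 1, result = 0
After iteration 3: idx = 2, result = 1
After iteration 4: idx = 3, result = 2
After iteration 5: idx = 4, result = 3
After iteration 6: idx = 5, result = 4
Loop ends.

Final answer: 4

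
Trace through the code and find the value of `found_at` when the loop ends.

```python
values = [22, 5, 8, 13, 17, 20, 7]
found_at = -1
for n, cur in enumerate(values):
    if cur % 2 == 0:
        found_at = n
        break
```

Let's trace through this code step by step.

Initialize: values = [22, 5, 8, 13, 17, 20, 7]
Initialize: found_at = -1
Entering loop: for n, cur in enumerate(values):
After iteration 1: n = 0, cur = 22, found_at = 0
Loop ends.

Final answer: 0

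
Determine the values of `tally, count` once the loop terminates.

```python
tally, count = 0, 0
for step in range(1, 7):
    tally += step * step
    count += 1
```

Let's trace through this code step by step.

Initialize: tally = 0
Initialize: count = 0
Entering loop: for step in range(1, 7):
After iteration 1: step = 1, tally = 1, count = 1
After iteration 2: step = 2, tally = 5, count = 2
After iteration 3: step = 3, tally = 14, count = 3
After iteration 4: step = 4, tally = 30, count = 4
After iteration 5: step = 5, tally = 55, count = 5
After iteration 6: step = 6, tally = 91, count = 6
Loop ends.

Final answer: 91, 6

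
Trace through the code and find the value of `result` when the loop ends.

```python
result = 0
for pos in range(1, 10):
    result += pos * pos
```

Let's trace through this code step by step.

Initialize: result = 0
Entering loop: for pos in range(1, 10):
After iteration 1: pos = 1, result = 1
After iteration 2: pos = 2, result = 5
After iteration 3: pos = 3, result = 14
After iteration 4: pos = 4, result = 30
After iteration 5: pos = 5, result = 55
After iteration 6: pos = 6, result = 91
After iteration 7: pos = 7, result = 140
After iteration 8: pos = 8, result = 204
After iteration 9: pos = 9, result = 285
Loop ends.

Final answer: 285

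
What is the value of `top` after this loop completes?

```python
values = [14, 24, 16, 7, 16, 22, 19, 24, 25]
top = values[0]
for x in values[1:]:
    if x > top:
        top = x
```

Let's trace through this code step by step.

Initialize: values = [14, 24, 16, 7, 16, 22, 19, 24, 25]
Initialize: top = 14
Entering loop: for x in values[1:]:
After iteration 1: x = 24, top = 24
After iteration 2: x = 16, top = 24
After iteration 3: x = 7, top = 24
After iteration 4: x = 16, top = 24
After iteration 5: x = 22, top = 24
After iteration 6: x = 19, top = 24
After iteration 7: x = 24, top = 24
After iteration 8: x = 25, top = 25
Loop ends.

Final answer: 25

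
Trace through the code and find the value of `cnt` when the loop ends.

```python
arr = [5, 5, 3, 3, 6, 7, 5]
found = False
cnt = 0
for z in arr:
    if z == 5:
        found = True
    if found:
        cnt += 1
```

Let's trace through this code step by step.

Initialize: arr = [5, 5, 3, 3, 6, 7, 5]
Initialize: found = False
Initialize: cnt = 0
Entering loop: for z in arr:
After iteration 1: z = 5, found = True, cnt = 1
After iteration 2: z = 5, found = True, cnt = 2
After iteration 3: z = 3, found = True, cnt = 3
After iteration 4: z = 3, found = True, cnt = 4
After iteration 5: z = 6, found = True, cnt = 5
After iteration 6: z = 7, found = True, cnt = 6
After iteration 7: z = 5, found = True, cnt = 7
Loop ends.

Final answer: 7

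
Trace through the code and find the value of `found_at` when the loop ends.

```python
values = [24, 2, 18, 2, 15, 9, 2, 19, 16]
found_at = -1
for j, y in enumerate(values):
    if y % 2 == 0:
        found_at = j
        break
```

Let's trace through this code step by step.

Initialize: values = [24, 2, 18, 2, 15, 9, 2, 19, 16]
Initialize: found_at = -1
Entering loop: for j, y in enumerate(values):
After iteration 1: j = 0, y = 24, found_at = 0
Loop ends.

Final answer: 0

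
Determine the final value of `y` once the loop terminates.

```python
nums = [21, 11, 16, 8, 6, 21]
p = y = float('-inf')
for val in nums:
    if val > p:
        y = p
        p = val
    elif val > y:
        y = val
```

Let's trace through this code step by step.

Initialize: nums = [21, 11, 16, 8, 6, 21]
Initialize: p = -inf
Initialize: y = -inf
Entering loop: for val in nums:
After iteration 1: val = 21, p = 21, y = -inf
After iteration 2: val = 11, p = 21, y = 11
After iteration 3: val = 16, p = 21, y = 16
After iteration 4: val = 8, p = 21, y = 16
After iteration 5: val = 6, p = 21, y = 16
After iteration 6: val = 21, p = 21, y = 21
Loop ends.

Final answer: 21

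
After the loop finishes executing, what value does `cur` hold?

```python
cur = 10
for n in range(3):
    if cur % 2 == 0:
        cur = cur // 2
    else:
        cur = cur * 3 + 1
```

Let's trace through this code step by step.

Initialize: cur = 10
Entering loop: for n in range(3):
After iteration 1: n = 0, cur = 5
After iteration 2: n = 1, cur = 16
After iteration 3: n = 2, cur = 8
Loop ends.

Final answer: 8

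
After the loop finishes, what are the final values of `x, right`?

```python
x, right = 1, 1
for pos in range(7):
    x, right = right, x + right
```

Let's trace through this code step by step.

Initialize: x = 1
Initialize: right = 1
Entering loop: for pos in range(7):
After iteration 1: pos = 0, x = 1, right = 2
After iteration 2: pos = 1, x = 2, right = 3
After iteration 3: pos = 2, x = 3, right = 5
After iteration 4: pos = 3, x = 5, right = 8
After iteration 5: pos = 4, x = 8, right = 13
After iteration 6: pos = 5, x = 13, right = 21
After iteration 7: pos = 6, x = 21, right = 34
Loop ends.

Final answer: 21, 34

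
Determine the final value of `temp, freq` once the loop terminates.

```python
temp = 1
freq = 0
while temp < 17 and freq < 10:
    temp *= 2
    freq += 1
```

Let's trace through this code step by step.

Initialize: temp = 1
Initialize: freq = 0
Entering loop: while temp < 17 and freq < 10:
After iteration 1: temp = 2, freq = 1
After iteration 2: temp = 4, freq = 2
After iteration 3: temp = 8, freq = 3
After iteration 4: temp = 16, freq = 4
After iteration 5: temp = 32, freq = 5
Loop ends.

Final answer: 32, 5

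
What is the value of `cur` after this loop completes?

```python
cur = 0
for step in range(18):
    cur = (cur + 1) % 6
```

Let's trace through this code step by step.

Initialize: cur = 0
Entering loop: for step in range(18):
After iteration 1: step = 0, cur = 1
After iteration 2: step = 1, cur = 2
After iteration 3: step = 2, cur = 3
After iteration 4: step = 3, cur = 4
After iteration 5: step = 4, cur = 5
After iteration 6: step = 5, cur = 0
After iteration 7: step = 6, cur = 1
After iteration 8: step = 7, cur = 2
After iteration 9: step = 8, cur = 3
After iteration 10: step = 9, cur = 4
After iteration 11: step = 10, cur = 5
After iteration 12: step = 11, cur = 0
After iteration 13: step = 12, cur = 1
After iteration 14: step = 13, cur = 2
After iteration 15: step = 14, cur = 3
After iteration 16: step = 15, cur = 4
After iteration 17: step = 16, cur = 5
After iteration 18: step = 17, cur = 0
Loop ends.

Final answer: 0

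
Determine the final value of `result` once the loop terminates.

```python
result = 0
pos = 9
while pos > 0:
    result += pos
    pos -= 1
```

Let's trace through this code step by step.

Initialize: result = 0
Initialize: pos = 9
Entering loop: while pos > 0:
After iteration 1: result = 9, pos = 8
After iteration 2: result = 17, pos = 7
After iteration 3: result = 24, pos = 6
After iteration 4: result = 30, pos = 5
After iteration 5: result = 35, pos = 4
After iteration 6: result = 39, pos = 3
After iteration 7: result = 42, pos = 2
After iteration 8: result = 44, pos = 1
After iteration 9: result = 45, pos = 0
Loop ends.

Final answer: 45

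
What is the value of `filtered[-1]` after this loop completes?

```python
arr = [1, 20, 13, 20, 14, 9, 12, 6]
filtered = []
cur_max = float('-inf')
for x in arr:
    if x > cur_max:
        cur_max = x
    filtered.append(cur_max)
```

Let's trace through this code step by step.

Initialize: arr = [1, 20, 13, 20, 14, 9, 12, 6]
Initialize: filtered = []
Initialize: cur_max = -inf
Entering loop: for x in arr:
After iteration 1: x = 1, filtered = [1], cur_max = 1
After iteration 2: x = 20, filtered = [1, 20], cur_max = 20
After iteration 3: x = 13, filtered = [1, 20, 20], cur_max = 20
After iteration 4: x = 20, filtered = [1, 20, 20, 20], cur_max = 20
After iteration 5: x = 14, filtered = [1, 20, 20, 20, 20], cur_max = 20
After iteration 6: x = 9, filtered = [1, 20, 20, 20, 20, 20], cur_max = 20
After iteration 7: x = 12, filtered = [1, 20, 20, 20, 20, 20, 20], cur_max = 20
After iteration 8: x = 6, filtered = [1, 20, 20, 20, 20, 20, 20, 20], cur_max = 20
Loop ends.
filtered[-1] = 20

Final answer: 20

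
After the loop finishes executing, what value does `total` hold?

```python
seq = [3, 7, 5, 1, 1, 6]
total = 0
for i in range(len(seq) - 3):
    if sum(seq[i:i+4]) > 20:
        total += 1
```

Let's trace through this code step by step.

Initialize: seq = [3, 7, 5, 1, 1, 6]
Initialize: total = 0
Entering loop: for i in range(len(seq) - 3):
After iteration 1: i = 0, total = 0
After iteration 2: i = 1, total = 0
After iteration 3: i = 2, total = 0
Loop ends.

Final answer: 0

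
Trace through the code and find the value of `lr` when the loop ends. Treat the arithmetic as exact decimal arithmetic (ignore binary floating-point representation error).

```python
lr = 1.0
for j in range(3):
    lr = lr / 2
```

Let's trace through this code step by step.

Initialize: lr = 1.0
Entering loop: for j in range(3):
After iteration 1: j = 0, lr = 0.5
After iteration 2: j = 1, lr = 0.25
After iteration 3: j = 2, lr = 0.125
Loop ends.

Final answer: 0.125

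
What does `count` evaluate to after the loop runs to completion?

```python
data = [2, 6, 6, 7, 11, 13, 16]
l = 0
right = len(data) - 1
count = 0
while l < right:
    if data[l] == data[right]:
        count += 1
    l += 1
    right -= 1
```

Let's trace through this code step by step.

Initialize: data = [2, 6, 6, 7, 11, 13, 16]
Initialize: l = 0
Initialize: right = 6
Initialize: count = 0
Entering loop: while l < right:
After iteration 1: l = 1, right = 5, count = 0
After iteration 2: l = 2, right = 4, count = 0
After iteration 3: l = 3, right = 3, count = 0
Loop ends.

Final answer: 0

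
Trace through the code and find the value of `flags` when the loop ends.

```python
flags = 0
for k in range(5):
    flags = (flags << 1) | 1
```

Let's trace through this code step by step.

Initialize: flags = 0
Entering loop: for k in range(5):
After iteration 1: k = 0, flags = 1
After iteration 2: k = 1, flags = 3
After iteration 3: k = 2, flags = 7
After iteration 4: k = 3, flags = 15
After iteration 5: k = 4, flags = 31
Loop ends.

Final answer: 31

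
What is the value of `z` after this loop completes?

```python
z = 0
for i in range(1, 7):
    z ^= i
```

Let's trace through this code step by step.

Initialize: z = 0
Entering loop: for i in range(1, 7):
After iteration 1: i = 1, z = 1
After iteration 2: i = 2, z = 3
After iteration 3: i = 3, z = 0
After iteration 4: i = 4, z = 4
After iteration 5: i = 5, z = 1
After iteration 6: i = 6, z = 7
Loop ends.

Final answer: 7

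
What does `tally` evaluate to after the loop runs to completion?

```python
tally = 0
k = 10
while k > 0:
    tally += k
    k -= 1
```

Let's trace through this code step by step.

Initialize: tally = 0
Initialize: k = 10
Entering loop: while k > 0:
After iteration 1: tally = 10, k = 9
After iteration 2: tally = 19, k = 8
After iteration 3: tally = 27, k = 7
After iteration 4: tally = 34, k = 6
After iteration 5: tally = 40, k = 5
After iteration 6: tally = 45, k = 4
After iteration 7: tally = 49, k = 3
After iteration 8: tally = 52, k = 2
After iteration 9: tally = 54, k = 1
After iteration 10: tally = 55, k = 0
Loop ends.

Final answer: 55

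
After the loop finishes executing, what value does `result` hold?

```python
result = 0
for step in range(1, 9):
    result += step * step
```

Let's trace through this code step by step.

Initialize: result = 0
Entering loop: for step in range(1, 9):
After iteration 1: step = 1, result = 1
After iteration 2: step = 2, result = 5
After iteration 3: step = 3, result = 14
After iteration 4: step = 4, result = 30
After iteration 5: step = 5, result = 55
After iteration 6: step = 6, result = 91
After iteration 7: step = 7, result = 140
After iteration 8: step = 8, result = 204
Loop ends.

Final answer: 204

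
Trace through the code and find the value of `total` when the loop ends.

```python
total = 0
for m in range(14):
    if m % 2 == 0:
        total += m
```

Let's trace through this code step by step.

Initialize: total = 0
Entering loop: for m in range(14):
After iteration 1: m = 0, total = 0
After iteration 2: m = 1, total = 0
After iteration 3: m = 2, total = 2
After iteration 4: m = 3, total = 2
After iteration 5: m = 4, total = 6
After iteration 6: m = 5, total = 6
After iteration 7: m = 6, total = 12
After iteration 8: m = 7, total = 12
After iteration 9: m = 8, total = 20
After iteration 10: m = 9, total = 20
After iteration 11: m = 10, total = 30
After iteration 12: m = 11, total = 30
After iteration 13: m = 12, total = 42
After iteration 14: m = 13, total = 42
Loop ends.

Final answer: 42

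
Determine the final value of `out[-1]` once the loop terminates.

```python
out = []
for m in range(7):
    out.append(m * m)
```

Let's trace through this code step by step.

Initialize: out = []
Entering loop: for m in range(7):
After iteration 1: m = 0, out = [0]
After iteration 2: m = 1, out = [0, 1]
After iteration 3: m = 2, out = [0, 1, 4]
After iteration 4: m = 3, out = [0, 1, 4, 9]
After iteration 5: m = 4, out = [0, 1, 4, 9, 16]
After iteration 6: m = 5, out = [0, 1, 4, 9, 16, 25]
After iteration 7: m = 6, out = [0, 1, 4, 9, 16, 25, 36]
Loop ends.
out[-1] = 36

Final answer: 36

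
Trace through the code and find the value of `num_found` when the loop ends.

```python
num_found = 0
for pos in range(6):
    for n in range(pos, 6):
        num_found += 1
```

Let's trace through this code step by step.

Initialize: num_found = 0
Entering loop: for pos in range(6):
After iteration 1: pos = 0, num_found = 6
After iteration 2: pos = 1, num_found = 11
After iteration 3: pos = 2, num_found = 15
After iteration 4: pos = 3, num_found = 18
After iteration 5: pos = 4, num_found = 20
After iteration 6: pos = 5, num_found = 21
Loop ends.

Final answer: 21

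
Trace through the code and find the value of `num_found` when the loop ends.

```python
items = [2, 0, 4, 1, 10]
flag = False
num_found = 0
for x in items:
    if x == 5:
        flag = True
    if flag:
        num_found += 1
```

Let's trace through this code step by step.

Initialize: items = [2, 0, 4, 1, 10]
Initialize: flag = False
Initialize: num_found = 0
Entering loop: for x in items:
After iteration 1: x = 2, num_found = 0
After iteration 2: x = 0, num_found = 0
After iteration 3: x = 4, num_found = 0
After iteration 4: x = 1, num_found = 0
After iteration 5: x = 10, num_found = 0
Loop ends.

Final answer: 0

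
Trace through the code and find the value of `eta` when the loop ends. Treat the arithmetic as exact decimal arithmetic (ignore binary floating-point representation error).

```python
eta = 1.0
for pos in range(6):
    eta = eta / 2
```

Let's trace through this code step by step.

Initialize: eta = 1.0
Entering loop: for pos in range(6):
After iteration 1: pos = 0, eta = 0.5
After iteration 2: pos = 1, eta = 0.25
After iteration 3: pos = 2, eta = 0.125
After iteration 4: pos = 3, eta = 0.0625
After iteration 5: pos = 4, eta = 0.03125
After iteration 6: pos = 5, eta = 0.015625
Loop ends.

Final answer: 0.015625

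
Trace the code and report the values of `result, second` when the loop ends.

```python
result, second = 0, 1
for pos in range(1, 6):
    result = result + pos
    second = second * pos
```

Let's trace through this code step by step.

Initialize: result = 0
Initialize: second = 1
Entering loop: for pos in range(1, 6):
After iteration 1: pos = 1, result = 1, second = 1
After iteration 2: pos = 2, result = 3, second = 2
After iteration 3: pos = 3, result = 6, second = 6
After iteration 4: pos = 4, result = 10, second = 24
After iteration 5: pos = 5, result = 15, second = 120
Loop ends.

Final answer: 15, 120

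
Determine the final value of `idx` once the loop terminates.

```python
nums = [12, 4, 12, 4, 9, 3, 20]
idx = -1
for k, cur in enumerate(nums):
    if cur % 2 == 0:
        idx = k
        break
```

Let's trace through this code step by step.

Initialize: nums = [12, 4, 12, 4, 9, 3, 20]
Initialize: idx = -1
Entering loop: for k, cur in enumerate(nums):
After iteration 1: k = 0, cur = 12, idx = 0
Loop ends.

Final answer: 0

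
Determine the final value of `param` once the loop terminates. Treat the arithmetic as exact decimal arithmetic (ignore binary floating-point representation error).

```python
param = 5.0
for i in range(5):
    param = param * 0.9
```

Let's trace through this code step by step.

Initialize: param = 5.0
Entering loop: for i in range(5):
After iteration 1: i = 0, param = 4.5
After iteration 2: i = 1, param = 4.05
After iteration 3: i = 2, param = 3.645
After iteration 4: i = 3, param = 3.2805
After iteration 5: i = 4, param = 2.95245
Loop ends.

Final answer: 2.95245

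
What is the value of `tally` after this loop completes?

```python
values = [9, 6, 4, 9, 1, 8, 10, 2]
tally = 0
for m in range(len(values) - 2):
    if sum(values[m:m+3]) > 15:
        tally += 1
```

Let's trace through this code step by step.

Initialize: values = [9, 6, 4, 9, 1, 8, 10, 2]
Initialize: tally = 0
Entering loop: for m in range(len(values) - 2):
After iteration 1: m = 0, tally = 1
After iteration 2: m = 1, tally = 2
After iteration 3: m = 2, tally = 2
After iteration 4: m = 3, tally = 3
After iteration 5: m = 4, tally = 4
After iteration 6: m = 5, tally = 5
Loop ends.

Final answer: 5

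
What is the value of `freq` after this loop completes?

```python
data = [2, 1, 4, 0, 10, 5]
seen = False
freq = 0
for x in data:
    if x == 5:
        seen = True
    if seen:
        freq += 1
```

Let's trace through this code step by step.

Initialize: data = [2, 1, 4, 0, 10, 5]
Initialize: seen = False
Initialize: freq = 0
Entering loop: for x in data:
After iteration 1: x = 2, seen = False, freq = 0
After iteration 2: x = 1, seen = False, freq = 0
After iteration 3: x = 4, seen = False, freq = 0
After iteration 4: x = 0, seen = False, freq = 0
After iteration 5: x = 10, seen = False, freq = 0
After iteration 6: x = 5, seen = True, freq = 1
Loop ends.

Final answer: 1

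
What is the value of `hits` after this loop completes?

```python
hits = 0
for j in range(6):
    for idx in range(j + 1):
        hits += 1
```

Let's trace through this code step by step.

Initialize: hits = 0
Entering loop: for j in range(6):
After iteration 1: j = 0, hits = 1, idx = 0
After iteration 2: j = 1, hits = 3, idx = 1
After iteration 3: j = 2, hits = 6, idx = 2
After iteration 4: j = 3, hits = 10, idx = 3
After iteration 5: j = 4, hits = 15, idx = 4
After iteration 6: j = 5, hits = 21, idx = 5
Loop ends.

Final answer: 21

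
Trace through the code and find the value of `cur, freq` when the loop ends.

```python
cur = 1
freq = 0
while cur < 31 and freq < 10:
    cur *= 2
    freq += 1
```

Let's trace through this code step by step.

Initialize: cur = 1
Initialize: freq = 0
Entering loop: while cur < 31 and freq < 10:
After iteration 1: cur = 2, freq = 1
After iteration 2: cur = 4, freq = 2
After iteration 3: cur = 8, freq = 3
After iteration 4: cur = 16, freq = 4
After iteration 5: cur = 32, freq = 5
Loop ends.

Final answer: 32, 5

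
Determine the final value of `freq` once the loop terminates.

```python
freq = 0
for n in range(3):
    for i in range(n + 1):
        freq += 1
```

Let's trace through this code step by step.

Initialize: freq = 0
Entering loop: for n in range(3):
After iteration 1: n = 0, freq = 1, i = 0
After iteration 2: n = 1, freq = 3, i = 1
After iteration 3: n = 2, freq = 6, i = 2
Loop ends.

Final answer: 6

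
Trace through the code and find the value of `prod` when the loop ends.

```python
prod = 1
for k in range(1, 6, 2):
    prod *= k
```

Let's trace through this code step by step.

Initialize: prod = 1
Entering loop: for k in range(1, 6, 2):
After iteration 1: k = 1, prod = 1
After iteration 2: k = 3, prod = 3
After iteration 3: k = 5, prod = 15
Loop ends.

Final answer: 15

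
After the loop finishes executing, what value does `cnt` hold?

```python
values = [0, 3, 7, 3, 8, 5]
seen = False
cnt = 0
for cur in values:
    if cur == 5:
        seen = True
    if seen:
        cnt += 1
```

Let's trace through this code step by step.

Initialize: values = [0, 3, 7, 3, 8, 5]
Initialize: seen = False
Initialize: cnt = 0
Entering loop: for cur in values:
After iteration 1: cur = 0, seen = False, cnt = 0
After iteration 2: cur = 3, seen = False, cnt = 0
After iteration 3: cur = 7, seen = False, cnt = 0
After iteration 4: cur = 3, seen = False, cnt = 0
After iteration 5: cur = 8, seen = False, cnt = 0
After iteration 6: cur = 5, seen = True, cnt = 1
Loop ends.

Final answer: 1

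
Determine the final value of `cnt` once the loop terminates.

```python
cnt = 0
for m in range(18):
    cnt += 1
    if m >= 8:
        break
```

Let's trace through this code step by step.

Initialize: cnt = 0
Entering loop: for m in range(18):
After iteration 1: m = 0, cnt = 1
After iteration 2: m = 1, cnt = 2
After iteration 3: m = 2, cnt = 3
After iteration 4: m = 3, cnt = 4
After iteration 5: m = 4, cnt = 5
After iteration 6: m = 5, cnt = 6
After iteration 7: m = 6, cnt = 7
After iteration 8: m = 7, cnt = 8
After iteration 9: m = 8, cnt = 9
Loop ends.

Final answer: 9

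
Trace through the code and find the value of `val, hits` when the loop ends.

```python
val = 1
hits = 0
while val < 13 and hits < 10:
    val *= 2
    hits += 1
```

Let's trace through this code step by step.

Initialize: val = 1
Initialize: hits = 0
Entering loop: while val < 13 and hits < 10:
After iteration 1: val = 2, hits = 1
After iteration 2: val = 4, hits = 2
After iteration 3: val = 8, hits = 3
After iteration 4: val = 16, hits = 4
Loop ends.

Final answer: 16, 4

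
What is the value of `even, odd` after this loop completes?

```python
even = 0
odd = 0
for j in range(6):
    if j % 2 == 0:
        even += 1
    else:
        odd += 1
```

Let's trace through this code step by step.

Initialize: even = 0
Initialize: odd = 0
Entering loop: for j in range(6):
After iteration 1: j = 0, even = 1, odd = 0
After iteration 2: j = 1, even = 1, odd = 1
After iteration 3: j = 2, even = 2, odd = 1
After iteration 4: j = 3, even = 2, odd = 2
After iteration 5: j = 4, even = 3, odd = 2
After iteration 6: j = 5, even = 3, odd = 3
Loop ends.

Final answer: 3, 3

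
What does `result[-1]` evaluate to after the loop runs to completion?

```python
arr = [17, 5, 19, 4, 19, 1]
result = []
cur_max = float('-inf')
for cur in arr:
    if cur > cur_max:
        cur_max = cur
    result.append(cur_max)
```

Let's trace through this code step by step.

Initialize: arr = [17, 5, 19, 4, 19, 1]
Initialize: result = []
Initialize: cur_max = -inf
Entering loop: for cur in arr:
After iteration 1: cur = 17, result = [17], cur_max = 17
After iteration 2: cur = 5, result = [17, 17], cur_max = 17
After iteration 3: cur = 19, result = [17, 17, 19], cur_max = 19
After iteration 4: cur = 4, result = [17, 17, 19, 19], cur_max = 19
After iteration 5: cur = 19, result = [17, 17, 19, 19, 19], cur_max = 19
After iteration 6: cur = 1, result = [17, 17, 19, 19, 19, 19], cur_max = 19
Loop ends.
result[-1] = 19

Final answer: 19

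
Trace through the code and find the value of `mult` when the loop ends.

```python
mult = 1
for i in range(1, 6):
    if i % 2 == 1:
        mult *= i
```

Let's trace through this code step by step.

Initialize: mult = 1
Entering loop: for i in range(1, 6):
After iteration 1: i = 1, mult = 1
After iteration 2: i = 2, mult = 1
After iteration 3: i = 3, mult = 3
After iteration 4: i = 4, mult = 3
After iteration 5: i = 5, mult = 15
Loop ends.

Final answer: 15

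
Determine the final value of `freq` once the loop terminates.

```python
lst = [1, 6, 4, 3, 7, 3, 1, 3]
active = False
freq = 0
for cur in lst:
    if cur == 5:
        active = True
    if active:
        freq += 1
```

Let's trace through this code step by step.

Initialize: lst = [1, 6, 4, 3, 7, 3, 1, 3]
Initialize: active = False
Initialize: freq = 0
Entering loop: for cur in lst:
After iteration 1: cur = 1, freq = 0
After iteration 2: cur = 6, freq = 0
After iteration 3: cur = 4, freq = 0
After iteration 4: cur = 3, freq = 0
After iteration 5: cur = 7, freq = 0
After iteration 6: cur = 3, freq = 0
After iteration 7: cur = 1, freq = 0
After iteration 8: cur = 3, freq = 0
Loop ends.

Final answer: 0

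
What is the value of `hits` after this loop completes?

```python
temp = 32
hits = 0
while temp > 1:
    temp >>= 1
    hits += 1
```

Let's trace through this code step by step.

Initialize: temp = 32
Initialize: hits = 0
Entering loop: while temp > 1:
After iteration 1: temp = 16, hits = 1
After iteration 2: temp = 8, hits = 2
After iteration 3: temp = 4, hits = 3
After iteration 4: temp = 2, hits = 4
After iteration 5: temp = 1, hits = 5
Loop ends.

Final answer: 5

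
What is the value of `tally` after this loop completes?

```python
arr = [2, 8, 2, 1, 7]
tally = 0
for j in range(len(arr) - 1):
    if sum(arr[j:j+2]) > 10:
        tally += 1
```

Let's trace through this code step by step.

Initialize: arr = [2, 8, 2, 1, 7]
Initialize: tally = 0
Entering loop: for j in range(len(arr) - 1):
After iteration 1: j = 0, tally = 0
After iteration 2: j = 1, tally = 0
After iteration 3: j = 2, tally = 0
After iteration 4: j = 3, tally = 0
Loop ends.

Final answer: 0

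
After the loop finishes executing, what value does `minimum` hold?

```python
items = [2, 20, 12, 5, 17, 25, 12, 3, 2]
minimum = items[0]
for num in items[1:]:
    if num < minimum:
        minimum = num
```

Let's trace through this code step by step.

Initialize: items = [2, 20, 12, 5, 17, 25, 12, 3, 2]
Initialize: minimum = 2
Entering loop: for num in items[1:]:
After iteration 1: num = 20, minimum = 2
After iteration 2: num = 12, minimum = 2
After iteration 3: num = 5, minimum = 2
After iteration 4: num = 17, minimum = 2
After iteration 5: num = 25, minimum = 2
After iteration 6: num = 12, minimum = 2
After iteration 7: num = 3, minimum = 2
After iteration 8: num = 2, minimum = 2
Loop ends.

Final answer: 2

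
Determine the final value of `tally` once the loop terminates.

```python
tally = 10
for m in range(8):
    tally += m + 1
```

Let's trace through this code step by step.

Initialize: tally = 10
Entering loop: for m in range(8):
After iteration 1: m = 0, tally = 11
After iteration 2: m = 1, tally = 13
After iteration 3: m = 2, tally = 16
After iteration 4: m = 3, tally = 20
After iteration 5: m = 4, tally = 25
After iteration 6: m = 5, tally = 31
After iteration 7: m = 6, tally = 38
After iteration 8: m = 7, tally = 46
Loop ends.

Final answer: 46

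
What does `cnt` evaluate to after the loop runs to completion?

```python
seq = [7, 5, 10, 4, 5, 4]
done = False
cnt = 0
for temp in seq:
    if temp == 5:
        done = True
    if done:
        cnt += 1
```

Let's trace through this code step by step.

Initialize: seq = [7, 5, 10, 4, 5, 4]
Initialize: done = False
Initialize: cnt = 0
Entering loop: for temp in seq:
After iteration 1: temp = 7, done = False, cnt = 0
After iteration 2: temp = 5, done = True, cnt = 1
After iteration 3: temp = 10, done = True, cnt = 2
After iteration 4: temp = 4, done = True, cnt = 3
After iteration 5: temp = 5, done = True, cnt = 4
After iteration 6: temp = 4, done = True, cnt = 5
Loop ends.

Final answer: 5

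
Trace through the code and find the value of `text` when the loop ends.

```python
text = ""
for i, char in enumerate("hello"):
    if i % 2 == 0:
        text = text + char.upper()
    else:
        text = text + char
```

Let's trace through this code step by step.

Initialize: text = ''
Entering loop: for i, char in enumerate("hello"):
After iteration 1: i = 0, char = 'h', text = 'H'
After iteration 2: i = 1, char = 'e', text = 'He'
After iteration 3: i = 2, char = 'l', text = 'HeL'
After iteration 4: i = 3, char = 'l', text = 'HeLl'
After iteration 5: i = 4, char = 'o', text = 'HeLlO'
Loop ends.

Final answer: 'HeLlO'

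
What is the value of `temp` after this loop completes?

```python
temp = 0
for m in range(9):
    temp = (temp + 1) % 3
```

Let's trace through this code step by step.

Initialize: temp = 0
Entering loop: for m in range(9):
After iteration 1: m = 0, temp = 1
After iteration 2: m = 1, temp = 2
After iteration 3: m = 2, temp = 0
After iteration 4: m = 3, temp = 1
After iteration 5: m = 4, temp = 2
After iteration 6: m = 5, temp = 0
After iteration 7: m = 6, temp = 1
After iteration 8: m = 7, temp = 2
After iteration 9: m = 8, temp = 0
Loop ends.

Final answer: 0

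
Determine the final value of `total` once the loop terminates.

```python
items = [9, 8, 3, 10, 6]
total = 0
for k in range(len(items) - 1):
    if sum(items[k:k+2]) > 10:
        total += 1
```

Let's trace through this code step by step.

Initialize: items = [9, 8, 3, 10, 6]
Initialize: total = 0
Entering loop: for k in range(len(items) - 1):
After iteration 1: k = 0, total = 1
After iteration 2: k = 1, total = 2
After iteration 3: k = 2, total = 3
After iteration 4: k = 3, total = 4
Loop ends.

Final answer: 4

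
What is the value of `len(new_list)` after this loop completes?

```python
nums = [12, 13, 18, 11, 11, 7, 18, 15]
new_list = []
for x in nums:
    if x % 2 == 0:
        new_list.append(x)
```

Let's trace through this code step by step.

Initialize: nums = [12, 13, 18, 11, 11, 7, 18, 15]
Initialize: new_list = []
Entering loop: for x in nums:
After iteration 1: x = 12, new_list = [12]
After iteration 2: x = 13, new_list = [12]
After iteration 3: x = 18, new_list = [12, 18]
After iteration 4: x = 11, new_list = [12, 18]
After iteration 5: x = 11, new_list = [12, 18]
After iteration 6: x = 7, new_list = [12, 18]
After iteration 7: x = 18, new_list = [12, 18, 18]
After iteration 8: x = 15, new_list = [12, 18, 18]
Loop ends.
len(new_list) = 3

Final answer: 3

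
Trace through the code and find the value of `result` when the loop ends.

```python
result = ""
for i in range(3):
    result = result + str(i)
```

Let's trace through this code step by step.

Initialize: result = ''
Entering loop: for i in range(3):
After iteration 1: i = 0, result = '0'
After iteration 2: i = 1, result = '01'
After iteration 3: i = 2, result = '012'
Loop ends.

Final answer: '012'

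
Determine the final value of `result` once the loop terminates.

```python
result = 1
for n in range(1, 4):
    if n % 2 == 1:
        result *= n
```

Let's trace through this code step by step.

Initialize: result = 1
Entering loop: for n in range(1, 4):
After iteration 1: n = 1, result = 1
After iteration 2: n = 2, result = 1
After iteration 3: n = 3, result = 3
Loop ends.

Final answer: 3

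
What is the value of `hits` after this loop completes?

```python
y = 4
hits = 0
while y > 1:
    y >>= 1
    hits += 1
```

Let's trace through this code step by step.

Initialize: y = 4
Initialize: hits = 0
Entering loop: while y > 1:
After iteration 1: y = 2, hits = 1
After iteration 2: y = 1, hits = 2
Loop ends.

Final answer: 2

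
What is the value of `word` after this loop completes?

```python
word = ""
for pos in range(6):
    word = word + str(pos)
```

Let's trace through this code step by step.

Initialize: word = ''
Entering loop: for pos in range(6):
After iteration 1: pos = 0, word = '0'
After iteration 2: pos = 1, word = '01'
After iteration 3: pos = 2, word = '012'
After iteration 4: pos = 3, word = '0123'
After iteration 5: pos = 4, word = '01234'
After iteration 6: pos = 5, word = '012345'
Loop ends.

Final answer: '012345'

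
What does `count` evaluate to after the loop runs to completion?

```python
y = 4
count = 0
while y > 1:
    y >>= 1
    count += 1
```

Let's trace through this code step by step.

Initialize: y = 4
Initialize: count = 0
Entering loop: while y > 1:
After iteration 1: y = 2, count = 1
After iteration 2: y = 1, count = 2
Loop ends.

Final answer: 2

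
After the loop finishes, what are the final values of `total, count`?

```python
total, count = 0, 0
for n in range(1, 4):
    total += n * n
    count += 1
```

Let's trace through this code step by step.

Initialize: total = 0
Initialize: count = 0
Entering loop: for n in range(1, 4):
After iteration 1: n = 1, total = 1, count = 1
After iteration 2: n = 2, total = 5, count = 2
After iteration 3: n = 3, total = 14, count = 3
Loop ends.

Final answer: 14, 3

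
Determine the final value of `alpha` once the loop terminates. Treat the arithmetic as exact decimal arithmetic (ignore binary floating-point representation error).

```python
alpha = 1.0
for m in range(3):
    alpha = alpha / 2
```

Let's trace through this code step by step.

Initialize: alpha = 1.0
Entering loop: for m in range(3):
After iteration 1: m = 0, alpha = 0.5
After iteration 2: m = 1, alpha = 0.25
After iteration 3: m = 2, alpha = 0.125
Loop ends.

Final answer: 0.125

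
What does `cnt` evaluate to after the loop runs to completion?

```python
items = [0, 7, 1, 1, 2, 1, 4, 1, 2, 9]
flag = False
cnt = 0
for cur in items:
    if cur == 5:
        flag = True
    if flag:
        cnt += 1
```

Let's trace through this code step by step.

Initialize: items = [0, 7, 1, 1, 2, 1, 4, 1, 2, 9]
Initialize: flag = False
Initialize: cnt = 0
Entering loop: for cur in items:
After iteration 1: cur = 0, cnt = 0
After iteration 2: cur = 7, cnt = 0
After iteration 3: cur = 1, cnt = 0
After iteration 4: cur = 1, cnt = 0
After iteration 5: cur = 2, cnt = 0
After iteration 6: cur = 1, cnt = 0
After iteration 7: cur = 4, cnt = 0
After iteration 8: cur = 1, cnt = 0
After iteration 9: cur = 2, cnt = 0
After iteration 10: cur = 9, cnt = 0
Loop ends.

Final answer: 0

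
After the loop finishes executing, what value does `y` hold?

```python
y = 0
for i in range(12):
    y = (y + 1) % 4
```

Let's trace through this code step by step.

Initialize: y = 0
Entering loop: for i in range(12):
After iteration 1: i = 0, y = 1
After iteration 2: i = 1, y = 2
After iteration 3: i = 2, y = 3
After iteration 4: i = 3, y = 0
After iteration 5: i = 4, y = 1
After iteration 6: i = 5, y = 2
After iteration 7: i = 6, y = 3
After iteration 8: i = 7, y = 0
After iteration 9: i = 8, y = 1
After iteration 10: i = 9, y = 2
After iteration 11: i = 10, y = 3
After iteration 12: i = 11, y = 0
Loop ends.

Final answer: 0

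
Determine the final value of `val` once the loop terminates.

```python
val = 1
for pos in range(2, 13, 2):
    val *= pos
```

Let's trace through this code step by step.

Initialize: val = 1
Entering loop: for pos in range(2, 13, 2):
After iteration 1: pos = 2, val = 2
After iteration 2: pos = 4, val = 8
After iteration 3: pos = 6, val = 48
After iteration 4: pos = 8, val = 384
After iteration 5: pos = 10, val = 3840
After iteration 6: pos = 12, val = 46080
Loop ends.

Final answer: 46080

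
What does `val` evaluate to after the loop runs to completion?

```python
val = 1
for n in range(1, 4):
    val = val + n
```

Let's trace through this code step by step.

Initialize: val = 1
Entering loop: for n in range(1, 4):
After iteration 1: n = 1, val = 2
After iteration 2: n = 2, val = 4
After iteration 3: n = 3, val = 7
Loop ends.

Final answer: 7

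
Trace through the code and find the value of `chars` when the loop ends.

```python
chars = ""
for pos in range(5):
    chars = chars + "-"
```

Let's trace through this code step by step.

Initialize: chars = ''
Entering loop: for pos in range(5):
After iteration 1: pos = 0, chars = '-'
After iteration 2: pos = 1, chars = '--'
After iteration 3: pos = 2, chars = '---'
After iteration 4: pos = 3, chars = '----'
After iteration 5: pos = 4, chars = '-----'
Loop ends.

Final answer: '-----'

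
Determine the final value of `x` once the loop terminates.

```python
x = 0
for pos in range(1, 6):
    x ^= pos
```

Let's trace through this code step by step.

Initialize: x = 0
Entering loop: for pos in range(1, 6):
After iteration 1: pos = 1, x = 1
After iteration 2: pos = 2, x = 3
After iteration 3: pos = 3, x = 0
After iteration 4: pos = 4, x = 4
After iteration 5: pos = 5, x = 1
Loop ends.

Final answer: 1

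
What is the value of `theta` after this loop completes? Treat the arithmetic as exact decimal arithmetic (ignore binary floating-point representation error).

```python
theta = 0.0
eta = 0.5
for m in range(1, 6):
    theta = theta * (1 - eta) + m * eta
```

Let's trace through this code step by step.

Initialize: theta = 0.0
Initialize: eta = 0.5
Entering loop: for m in range(1, 6):
After iteration 1: m = 1, theta = 0.5
After iteration 2: m = 2, theta = 1.25
After iteration 3: m = 3, theta = 2.125
After iteration 4: m = 4, theta = 3.0625
After iteration 5: m = 5, theta = 4.03125
Loop ends.

Final answer: 4.03125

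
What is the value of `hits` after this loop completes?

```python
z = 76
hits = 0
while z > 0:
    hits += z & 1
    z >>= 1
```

Let's trace through this code step by step.

Initialize: z = 76
Initialize: hits = 0
Entering loop: while z > 0:
After iteration 1: z = 38, hits = 0
After iteration 2: z = 19, hits = 0
After iteration 3: z = 9, hits = 1
After iteration 4: z = 4, hits = 2
After iteration 5: z = 2, hits = 2
After iteration 6: z = 1, hits = 2
After iteration 7: z = 0, hits = 3
Loop ends.

Final answer: 3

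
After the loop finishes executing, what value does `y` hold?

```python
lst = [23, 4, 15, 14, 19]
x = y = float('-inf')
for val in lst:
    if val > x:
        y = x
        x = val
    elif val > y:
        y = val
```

Let's trace through this code step by step.

Initialize: lst = [23, 4, 15, 14, 19]
Initialize: x = -inf
Initialize: y = -inf
Entering loop: for val in lst:
After iteration 1: val = 23, x = 23, y = -inf
After iteration 2: val = 4, x = 23, y = 4
After iteration 3: val = 15, x = 23, y = 15
After iteration 4: val = 14, x = 23, y = 15
After iteration 5: val = 19, x = 23, y = 19
Loop ends.

Final answer: 19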